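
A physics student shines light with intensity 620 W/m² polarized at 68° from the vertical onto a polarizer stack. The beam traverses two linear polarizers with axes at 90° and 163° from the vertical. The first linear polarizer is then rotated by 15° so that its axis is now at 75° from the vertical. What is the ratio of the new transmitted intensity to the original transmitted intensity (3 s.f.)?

I_new/I_old ≈ 0.0163

Before rotation:
I₁ = I₀ cos²(90° − 68°) = I₀ cos²(22°) = 0.8597 I₀.
I₂ = I₁ cos²(163° − 90°) = 0.8597 I₀ · cos²(73°) = 0.07349 I₀.
After rotation:
I₁ = I₀ cos²(75° − 68°) = I₀ cos²(7°) = 0.9851 I₀.
I₂ = I₁ cos²(163° − 75°) = 0.9851 I₀ · cos²(88°) = 0.0012 I₀.
Ratio = 0.0012 / 0.07349 = 0.01633.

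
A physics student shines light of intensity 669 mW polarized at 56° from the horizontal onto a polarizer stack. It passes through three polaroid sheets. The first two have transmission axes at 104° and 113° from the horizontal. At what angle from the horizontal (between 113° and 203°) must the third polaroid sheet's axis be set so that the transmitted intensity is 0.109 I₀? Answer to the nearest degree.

By Malus's law, I₁ = I₀ cos²(104° − 56°) = I₀ cos²(48°) = 0.4477 I₀.
I₂ = I₁ cos²(113° − 104°) = 0.4477 I₀ · cos²(9°) = 0.4368 I₀.
Need I₃/I₀ = 0.109, so cos²(θ − 113°) = 0.109 / 0.4368 = 0.2496.
θ − 113° = arccos(√0.2496) = 60.0°, giving θ ≈ 113 + 60.0 = 173.0°.

θ ≈ 173°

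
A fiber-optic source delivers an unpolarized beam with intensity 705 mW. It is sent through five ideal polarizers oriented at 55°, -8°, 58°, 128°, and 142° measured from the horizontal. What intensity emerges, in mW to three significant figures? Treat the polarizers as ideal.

Unpolarized light through the first polarizer → I₁ = 705 mW/2 = 352.5 mW, polarized at 55°.
I₂ = I₁ · cos²(63°) = 352.5 · 0.2061 = 72.65 mW.
I₃ = I₂ · cos²(66°) = 72.65 · 0.1654 = 12.02 mW.
I₄ = I₃ · cos²(70°) = 12.02 · 0.117 = 1.406 mW.
I₅ = I₄ · cos²(14°) = 1.406 · 0.9415 = 1.324 mW.

I ≈ 1.32 mW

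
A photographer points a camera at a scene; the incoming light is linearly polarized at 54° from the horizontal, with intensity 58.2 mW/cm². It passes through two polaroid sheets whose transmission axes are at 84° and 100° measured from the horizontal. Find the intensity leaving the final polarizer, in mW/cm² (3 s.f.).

I₁ = 58.2 mW/cm² · cos²(30°) = 43.65 mW/cm².
I₂ = I₁ · cos²(16°) = 43.65 · 0.924 = 40.33 mW/cm².

I ≈ 40.3 mW/cm²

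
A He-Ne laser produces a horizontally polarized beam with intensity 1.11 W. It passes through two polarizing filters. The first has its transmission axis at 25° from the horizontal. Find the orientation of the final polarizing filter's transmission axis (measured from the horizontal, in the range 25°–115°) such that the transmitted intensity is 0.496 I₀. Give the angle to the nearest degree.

By Malus's law, I₁ = I₀ cos²(25° − 0°) = I₀ cos²(25°) = 0.8214 I₀.
Need I₂/I₀ = 0.496, so cos²(θ − 25°) = 0.496 / 0.8214 = 0.6039.
θ − 25° = arccos(√0.6039) = 39.0°, giving θ ≈ 25 + 39.0 = 64.0°.

θ ≈ 64°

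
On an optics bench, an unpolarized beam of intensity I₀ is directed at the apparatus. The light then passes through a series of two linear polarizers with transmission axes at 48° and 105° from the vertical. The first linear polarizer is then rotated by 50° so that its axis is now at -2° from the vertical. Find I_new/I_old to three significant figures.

I_new/I_old ≈ 0.288

Before rotation:
Unpolarized light through the first polarizer → I₁ = ½ I₀, now polarized at 48°.
I₂ = I₁ cos²(105° − 48°) = 0.5 I₀ · cos²(57°) = 0.1483 I₀.
After rotation:
Unpolarized light through the first polarizer → I₁ = ½ I₀, now polarized at -2°.
Angle between axes 1 and 2: 73°. I₂ = 0.5 I₀ · cos²(73°) = 0.04274 I₀.
Ratio = 0.04274 / 0.1483 = 0.2882.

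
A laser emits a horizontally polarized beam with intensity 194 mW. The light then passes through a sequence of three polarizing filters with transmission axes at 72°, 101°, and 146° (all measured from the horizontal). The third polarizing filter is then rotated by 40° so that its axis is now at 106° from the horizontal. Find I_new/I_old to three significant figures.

I_new/I_old ≈ 1.98

Before rotation:
By Malus's law, I₁ = I₀ cos²(72° − 0°) = I₀ cos²(72°) = 0.09549 I₀.
I₂ = I₁ cos²(101° − 72°) = 0.09549 I₀ · cos²(29°) = 0.07305 I₀.
I₃ = I₂ cos²(146° − 101°) = 0.07305 I₀ · cos²(45°) = 0.03652 I₀.
After rotation:
I₁ = I₀ cos²(72° − 0°) = I₀ cos²(72°) = 0.09549 I₀.
I₂ = I₁ cos²(101° − 72°) = 0.09549 I₀ · cos²(29°) = 0.07305 I₀.
I₃ = I₂ cos²(106° − 101°) = 0.07305 I₀ · cos²(5°) = 0.07249 I₀.
Ratio = 0.07249 / 0.03652 = 1.985.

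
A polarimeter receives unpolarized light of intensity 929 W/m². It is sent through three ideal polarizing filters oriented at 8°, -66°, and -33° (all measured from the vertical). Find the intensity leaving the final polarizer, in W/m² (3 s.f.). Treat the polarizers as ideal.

Unpolarized light through the first polarizer → I₁ = 929 W/m²/2 = 464.5 W/m², polarized at 8°.
I₂ = I₁ · cos²(74°) = 464.5 · 0.07598 = 35.29 W/m².
I₃ = I₂ · cos²(33°) = 35.29 · 0.7034 = 24.82 W/m².

I ≈ 24.8 W/m²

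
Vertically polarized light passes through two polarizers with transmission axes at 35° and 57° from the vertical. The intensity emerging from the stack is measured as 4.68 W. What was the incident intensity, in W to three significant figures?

I₀ ≈ 8.11 W

By Malus's law, I₁ = I₀ cos²(35° − 0°) = I₀ cos²(35°) = 0.671 I₀.
I₂ = I₁ cos²(57° − 35°) = 0.671 I₀ · cos²(22°) = 0.5768 I₀.
So 4.68 W = 0.5768 I₀, giving I₀ = 4.68/0.5768 = 8.113 W.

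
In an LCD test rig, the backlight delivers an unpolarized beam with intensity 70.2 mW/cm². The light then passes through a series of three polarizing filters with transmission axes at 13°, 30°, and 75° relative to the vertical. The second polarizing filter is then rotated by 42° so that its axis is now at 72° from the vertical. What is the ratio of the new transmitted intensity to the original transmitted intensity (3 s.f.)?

I_new/I_old ≈ 0.579

Before rotation:
Unpolarized light through the first polarizer → I₁ = ½ I₀, now polarized at 13°.
I₂ = I₁ cos²(30° − 13°) = 0.5 I₀ · cos²(17°) = 0.4573 I₀.
I₃ = I₂ cos²(75° − 30°) = 0.4573 I₀ · cos²(45°) = 0.2286 I₀.
After rotation:
Unpolarized light through the first polarizer → I₁ = ½ I₀, now polarized at 13°.
I₂ = I₁ cos²(72° − 13°) = 0.5 I₀ · cos²(59°) = 0.1326 I₀.
I₃ = I₂ cos²(75° − 72°) = 0.1326 I₀ · cos²(3°) = 0.1323 I₀.
Ratio = 0.1323 / 0.2286 = 0.5785.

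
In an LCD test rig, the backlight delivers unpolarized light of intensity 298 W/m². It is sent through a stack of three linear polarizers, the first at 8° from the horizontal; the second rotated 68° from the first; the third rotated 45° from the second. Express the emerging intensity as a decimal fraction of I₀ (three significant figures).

I/I₀ ≈ 0.0351

Unpolarized light through the first polarizer → I₁ = 298 W/m²/2 = 149 W/m², polarized at 8°.
I₂ = I₁ · cos²(68°) = 149 · 0.1403 = 20.91 W/m².
I₃ = I₂ · cos²(45°) = 20.91 · 0.5 = 10.45 W/m².
Transmitted fraction = 0.03508.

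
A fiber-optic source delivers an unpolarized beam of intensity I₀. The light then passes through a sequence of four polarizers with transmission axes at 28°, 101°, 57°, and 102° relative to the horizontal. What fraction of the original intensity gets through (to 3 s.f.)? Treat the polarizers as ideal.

Unpolarized light through the first polarizer → I₁ = ½ I₀, now polarized at 28°.
I₂ = I₁ cos²(101° − 28°) = 0.5 I₀ · cos²(73°) = 0.04274 I₀.
I₃ = I₂ cos²(57° − 101°) = 0.04274 I₀ · cos²(44°) = 0.02212 I₀.
I₄ = I₃ cos²(102° − 57°) = 0.02212 I₀ · cos²(45°) = 0.01106 I₀.
Transmitted fraction = 0.01106.

≈ 0.0111 I₀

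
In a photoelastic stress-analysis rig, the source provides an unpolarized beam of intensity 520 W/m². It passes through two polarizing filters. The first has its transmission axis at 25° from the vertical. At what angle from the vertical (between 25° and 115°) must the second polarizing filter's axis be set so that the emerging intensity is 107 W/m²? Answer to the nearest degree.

θ ≈ 75°

Unpolarized light through the first polarizer → I₁ = ½ I₀, now polarized at 25°.
Target fraction: 107 / 520 W/m² = 0.2058 of I₀.
Need I₂/I₀ = 0.2058, so cos²(θ − 25°) = 0.2058 / 0.5 = 0.4115.
θ − 25° = arccos(√0.4115) = 50.1°, giving θ ≈ 25 + 50.1 = 75.1°.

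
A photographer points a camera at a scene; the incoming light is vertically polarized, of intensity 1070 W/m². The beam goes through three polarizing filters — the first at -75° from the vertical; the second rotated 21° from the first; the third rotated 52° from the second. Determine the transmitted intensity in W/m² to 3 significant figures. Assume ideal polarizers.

I₁ = 1070 W/m² · cos²(75°) = 71.68 W/m².
I₂ = I₁ · cos²(21°) = 71.68 · 0.8716 = 62.47 W/m².
I₃ = I₂ · cos²(52°) = 62.47 · 0.379 = 23.68 W/m².

I ≈ 23.7 W/m²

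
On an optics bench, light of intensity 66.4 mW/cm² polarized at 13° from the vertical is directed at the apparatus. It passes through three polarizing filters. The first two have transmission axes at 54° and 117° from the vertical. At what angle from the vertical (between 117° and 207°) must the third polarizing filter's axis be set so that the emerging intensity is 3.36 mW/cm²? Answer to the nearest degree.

θ ≈ 166°

By Malus's law, I₁ = I₀ cos²(54° − 13°) = I₀ cos²(41°) = 0.5696 I₀.
I₂ = I₁ cos²(117° − 54°) = 0.5696 I₀ · cos²(63°) = 0.1174 I₀.
Target fraction: 3.36 / 66.4 mW/cm² = 0.0506 of I₀.
Need I₃/I₀ = 0.0506, so cos²(θ − 117°) = 0.0506 / 0.1174 = 0.431.
θ − 117° = arccos(√0.431) = 49.0°, giving θ ≈ 117 + 49.0 = 166.0°.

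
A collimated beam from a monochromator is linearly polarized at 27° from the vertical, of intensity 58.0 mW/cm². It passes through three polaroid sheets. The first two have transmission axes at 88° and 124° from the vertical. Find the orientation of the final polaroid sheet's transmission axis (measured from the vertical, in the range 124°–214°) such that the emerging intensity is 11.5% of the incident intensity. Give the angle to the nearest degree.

θ ≈ 154°

I₁ = I₀ cos²(88° − 27°) = I₀ cos²(61°) = 0.235 I₀.
I₂ = I₁ cos²(124° − 88°) = 0.235 I₀ · cos²(36°) = 0.1538 I₀.
Need I₃/I₀ = 0.115, so cos²(θ − 124°) = 0.115 / 0.1538 = 0.7475.
θ − 124° = arccos(√0.7475) = 30.2°, giving θ ≈ 124 + 30.2 = 154.2°.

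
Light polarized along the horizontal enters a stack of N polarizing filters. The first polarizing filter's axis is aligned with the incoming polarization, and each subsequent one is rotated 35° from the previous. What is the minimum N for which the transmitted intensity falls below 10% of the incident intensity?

First polarizer is aligned with the polarization: full transmission.
Each further stage multiplies by cos²(35°) = 0.671.
After N polarizers: T = 0.671^(N−1). Require T < 0.10 ⇒ N−1 > ln(0.10)/ln(0.671) = 5.77, so N−1 ≥ 6 and N = 7.
Check: N=7 gives T = 0.09128 < 0.10; N=6 gives T = 0.136.

N = 7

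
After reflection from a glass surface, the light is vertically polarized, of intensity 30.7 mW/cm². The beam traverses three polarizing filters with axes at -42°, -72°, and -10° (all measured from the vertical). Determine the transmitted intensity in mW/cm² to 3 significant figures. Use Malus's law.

By Malus's law, I₁ = 30.7 mW/cm² · cos²(42°) = 16.95 mW/cm².
I₂ = I₁ · cos²(30°) = 16.95 · 0.75 = 12.72 mW/cm².
I₃ = I₂ · cos²(62°) = 12.72 · 0.2204 = 2.803 mW/cm².

I ≈ 2.80 mW/cm²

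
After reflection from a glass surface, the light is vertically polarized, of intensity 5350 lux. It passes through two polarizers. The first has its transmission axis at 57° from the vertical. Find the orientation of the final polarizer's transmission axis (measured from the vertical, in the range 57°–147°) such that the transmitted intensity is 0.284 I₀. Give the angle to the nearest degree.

By Malus's law, I₁ = I₀ cos²(57° − 0°) = I₀ cos²(57°) = 0.2966 I₀.
Need I₂/I₀ = 0.284, so cos²(θ − 57°) = 0.284 / 0.2966 = 0.9574.
θ − 57° = arccos(√0.9574) = 11.9°, giving θ ≈ 57 + 11.9 = 68.9°.

θ ≈ 69°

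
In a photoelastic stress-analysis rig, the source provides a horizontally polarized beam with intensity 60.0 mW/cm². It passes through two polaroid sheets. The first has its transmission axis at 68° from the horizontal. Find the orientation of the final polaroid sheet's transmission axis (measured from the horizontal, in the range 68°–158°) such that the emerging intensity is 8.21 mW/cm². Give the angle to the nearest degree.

θ ≈ 77°

I₁ = I₀ cos²(68° − 0°) = I₀ cos²(68°) = 0.1403 I₀.
Target fraction: 8.21 / 60.0 mW/cm² = 0.1368 of I₀.
Need I₂/I₀ = 0.1368, so cos²(θ − 68°) = 0.1368 / 0.1403 = 0.9751.
θ − 68° = arccos(√0.9751) = 9.1°, giving θ ≈ 68 + 9.1 = 77.1°.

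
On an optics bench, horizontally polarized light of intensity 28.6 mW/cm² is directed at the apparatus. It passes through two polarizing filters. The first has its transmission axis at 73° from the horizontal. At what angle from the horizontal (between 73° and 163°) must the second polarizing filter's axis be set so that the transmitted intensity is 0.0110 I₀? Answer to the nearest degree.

I₁ = I₀ cos²(73° − 0°) = I₀ cos²(73°) = 0.08548 I₀.
Need I₂/I₀ = 0.011, so cos²(θ − 73°) = 0.011 / 0.08548 = 0.1287.
θ − 73° = arccos(√0.1287) = 69.0°, giving θ ≈ 73 + 69.0 = 142.0°.

θ ≈ 142°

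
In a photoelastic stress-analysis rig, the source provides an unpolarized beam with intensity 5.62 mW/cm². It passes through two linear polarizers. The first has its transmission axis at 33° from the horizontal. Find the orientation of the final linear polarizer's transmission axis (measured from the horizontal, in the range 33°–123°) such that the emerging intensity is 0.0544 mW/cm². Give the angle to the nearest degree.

Unpolarized light through the first polarizer → I₁ = ½ I₀, now polarized at 33°.
Target fraction: 0.0544 / 5.62 mW/cm² = 0.00968 of I₀.
Need I₂/I₀ = 0.00968, so cos²(θ − 33°) = 0.00968 / 0.5 = 0.01936.
θ − 33° = arccos(√0.01936) = 82.0°, giving θ ≈ 33 + 82.0 = 115.0°.

θ ≈ 115°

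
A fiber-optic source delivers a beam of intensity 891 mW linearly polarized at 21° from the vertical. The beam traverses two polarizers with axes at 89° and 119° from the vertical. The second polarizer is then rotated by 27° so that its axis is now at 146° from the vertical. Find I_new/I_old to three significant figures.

Before rotation:
I₁ = I₀ cos²(89° − 21°) = I₀ cos²(68°) = 0.1403 I₀.
I₂ = I₁ cos²(119° − 89°) = 0.1403 I₀ · cos²(30°) = 0.1052 I₀.
After rotation:
I₁ = I₀ cos²(89° − 21°) = I₀ cos²(68°) = 0.1403 I₀.
I₂ = I₁ cos²(146° − 89°) = 0.1403 I₀ · cos²(57°) = 0.04163 I₀.
Ratio = 0.04163 / 0.1052 = 0.3955.

I_new/I_old ≈ 0.396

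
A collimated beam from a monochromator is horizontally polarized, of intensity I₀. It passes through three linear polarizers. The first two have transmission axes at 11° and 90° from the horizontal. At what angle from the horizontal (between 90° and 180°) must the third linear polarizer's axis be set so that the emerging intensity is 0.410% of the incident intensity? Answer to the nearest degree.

I₁ = I₀ cos²(11° − 0°) = I₀ cos²(11°) = 0.9636 I₀.
I₂ = I₁ cos²(90° − 11°) = 0.9636 I₀ · cos²(79°) = 0.03508 I₀.
Need I₃/I₀ = 0.0041, so cos²(θ − 90°) = 0.0041 / 0.03508 = 0.1169.
θ − 90° = arccos(√0.1169) = 70.0°, giving θ ≈ 90 + 70.0 = 160.0°.

θ ≈ 160°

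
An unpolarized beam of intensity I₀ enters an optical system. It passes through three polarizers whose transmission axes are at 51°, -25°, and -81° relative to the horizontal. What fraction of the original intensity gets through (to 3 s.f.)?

Unpolarized light through the first polarizer → I₁ = ½ I₀, now polarized at 51°.
I₂ = I₁ cos²(-25° − 51°) = 0.5 I₀ · cos²(76°) = 0.02926 I₀.
I₃ = I₂ cos²(-81° + 25°) = 0.02926 I₀ · cos²(56°) = 0.00915 I₀.
Transmitted fraction = 0.00915.

≈ 0.00915 I₀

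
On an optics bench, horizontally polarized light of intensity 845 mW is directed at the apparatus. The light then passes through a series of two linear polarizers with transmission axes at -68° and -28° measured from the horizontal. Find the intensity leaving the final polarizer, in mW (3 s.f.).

By Malus's law, I₁ = 845 mW · cos²(68°) = 118.6 mW.
I₂ = I₁ · cos²(40°) = 118.6 · 0.5868 = 69.58 mW.

I ≈ 69.6 mW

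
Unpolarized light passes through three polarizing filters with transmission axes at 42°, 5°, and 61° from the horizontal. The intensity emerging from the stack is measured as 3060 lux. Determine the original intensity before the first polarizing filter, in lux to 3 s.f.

Unpolarized light through the first polarizer → I₁ = ½ I₀, now polarized at 42°.
I₂ = I₁ cos²(5° − 42°) = 0.5 I₀ · cos²(37°) = 0.3189 I₀.
I₃ = I₂ cos²(61° − 5°) = 0.3189 I₀ · cos²(56°) = 0.09972 I₀.
So 3060 lux = 0.09972 I₀, giving I₀ = 3060/0.09972 = 3.069e+04 lux.

I₀ ≈ 3.07e4 lux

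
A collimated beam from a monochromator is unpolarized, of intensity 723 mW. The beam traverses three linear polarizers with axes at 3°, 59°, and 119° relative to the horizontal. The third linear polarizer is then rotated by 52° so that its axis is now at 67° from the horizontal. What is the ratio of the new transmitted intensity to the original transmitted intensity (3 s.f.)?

Before rotation:
Unpolarized light through the first polarizer → I₁ = ½ I₀, now polarized at 3°.
I₂ = I₁ cos²(59° − 3°) = 0.5 I₀ · cos²(56°) = 0.1563 I₀.
I₃ = I₂ cos²(119° − 59°) = 0.1563 I₀ · cos²(60°) = 0.03909 I₀.
After rotation:
Unpolarized light through the first polarizer → I₁ = ½ I₀, now polarized at 3°.
I₂ = I₁ cos²(59° − 3°) = 0.5 I₀ · cos²(56°) = 0.1563 I₀.
I₃ = I₂ cos²(67° − 59°) = 0.1563 I₀ · cos²(8°) = 0.1533 I₀.
Ratio = 0.1533 / 0.03909 = 3.923.

I_new/I_old ≈ 3.92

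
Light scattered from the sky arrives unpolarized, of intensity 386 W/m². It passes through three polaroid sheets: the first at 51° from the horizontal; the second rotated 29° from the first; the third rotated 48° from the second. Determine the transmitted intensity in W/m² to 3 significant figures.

I ≈ 66.1 W/m²

Unpolarized light through the first polarizer → I₁ = 386 W/m²/2 = 193 W/m², polarized at 51°.
I₂ = I₁ · cos²(29°) = 193 · 0.765 = 147.6 W/m².
I₃ = I₂ · cos²(48°) = 147.6 · 0.4477 = 66.1 W/m².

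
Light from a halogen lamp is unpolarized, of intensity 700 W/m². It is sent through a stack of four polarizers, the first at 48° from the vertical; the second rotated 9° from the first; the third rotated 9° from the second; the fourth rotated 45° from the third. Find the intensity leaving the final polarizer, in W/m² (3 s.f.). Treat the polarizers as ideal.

Unpolarized light through the first polarizer → I₁ = 700 W/m²/2 = 350 W/m², polarized at 48°.
I₂ = I₁ · cos²(9°) = 350 · 0.9755 = 341.4 W/m².
I₃ = I₂ · cos²(9°) = 341.4 · 0.9755 = 333.1 W/m².
I₄ = I₃ · cos²(45°) = 333.1 · 0.5 = 166.5 W/m².

I ≈ 167 W/m²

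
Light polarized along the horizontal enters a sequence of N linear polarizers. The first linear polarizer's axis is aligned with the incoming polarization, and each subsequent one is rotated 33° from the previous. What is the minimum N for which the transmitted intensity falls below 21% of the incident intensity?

N = 6

First polarizer is aligned with the polarization: full transmission.
Each further stage multiplies by cos²(33°) = 0.7034.
After N polarizers: T = 0.7034^(N−1). Require T < 0.21 ⇒ N−1 > ln(0.21)/ln(0.7034) = 4.44, so N−1 ≥ 5 and N = 6.
Check: N=6 gives T = 0.1722 < 0.21; N=5 gives T = 0.2448.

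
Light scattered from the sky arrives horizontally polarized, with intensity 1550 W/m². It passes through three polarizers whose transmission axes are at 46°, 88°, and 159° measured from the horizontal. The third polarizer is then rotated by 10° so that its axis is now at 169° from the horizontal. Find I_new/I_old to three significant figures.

I_new/I_old ≈ 0.231

Before rotation:
By Malus's law, I₁ = I₀ cos²(46° − 0°) = I₀ cos²(46°) = 0.4826 I₀.
I₂ = I₁ cos²(88° − 46°) = 0.4826 I₀ · cos²(42°) = 0.2665 I₀.
I₃ = I₂ cos²(159° − 88°) = 0.2665 I₀ · cos²(71°) = 0.02825 I₀.
After rotation:
I₁ = I₀ cos²(46° − 0°) = I₀ cos²(46°) = 0.4826 I₀.
I₂ = I₁ cos²(88° − 46°) = 0.4826 I₀ · cos²(42°) = 0.2665 I₀.
I₃ = I₂ cos²(169° − 88°) = 0.2665 I₀ · cos²(81°) = 0.006522 I₀.
Ratio = 0.006522 / 0.02825 = 0.2309.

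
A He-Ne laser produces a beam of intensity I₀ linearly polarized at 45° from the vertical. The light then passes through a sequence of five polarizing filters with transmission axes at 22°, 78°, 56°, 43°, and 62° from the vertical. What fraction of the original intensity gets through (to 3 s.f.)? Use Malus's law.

By Malus's law, I₁ = I₀ cos²(22° − 45°) = I₀ cos²(23°) = 0.8473 I₀.
I₂ = I₁ cos²(78° − 22°) = 0.8473 I₀ · cos²(56°) = 0.265 I₀.
I₃ = I₂ cos²(56° − 78°) = 0.265 I₀ · cos²(22°) = 0.2278 I₀.
I₄ = I₃ cos²(43° − 56°) = 0.2278 I₀ · cos²(13°) = 0.2162 I₀.
I₅ = I₄ cos²(62° − 43°) = 0.2162 I₀ · cos²(19°) = 0.1933 I₀.
Transmitted fraction = 0.1933.

≈ 0.193 I₀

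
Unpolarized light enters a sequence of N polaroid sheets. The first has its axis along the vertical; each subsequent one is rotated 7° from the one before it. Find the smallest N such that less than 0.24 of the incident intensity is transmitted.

N = 51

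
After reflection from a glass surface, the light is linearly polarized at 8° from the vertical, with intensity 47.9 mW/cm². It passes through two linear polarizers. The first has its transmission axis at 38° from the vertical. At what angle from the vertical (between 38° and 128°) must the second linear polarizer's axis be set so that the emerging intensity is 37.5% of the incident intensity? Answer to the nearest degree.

I₁ = I₀ cos²(38° − 8°) = I₀ cos²(30°) = 0.75 I₀.
Need I₂/I₀ = 0.375, so cos²(θ − 38°) = 0.375 / 0.75 = 0.5.
θ − 38° = arccos(√0.5) = 45.0°, giving θ ≈ 38 + 45.0 = 83.0°.

θ ≈ 83°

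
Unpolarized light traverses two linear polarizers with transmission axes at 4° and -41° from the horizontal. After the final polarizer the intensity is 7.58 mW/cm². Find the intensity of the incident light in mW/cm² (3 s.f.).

I₀ ≈ 30.3 mW/cm²

Unpolarized light through the first polarizer → I₁ = ½ I₀, now polarized at 4°.
I₂ = I₁ cos²(-41° − 4°) = 0.5 I₀ · cos²(45°) = 0.25 I₀.
So 7.58 mW/cm² = 0.25 I₀, giving I₀ = 7.58/0.25 = 30.32 mW/cm².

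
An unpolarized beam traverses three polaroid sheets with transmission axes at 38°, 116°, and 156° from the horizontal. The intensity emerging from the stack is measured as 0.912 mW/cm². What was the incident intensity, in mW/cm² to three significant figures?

Unpolarized light through the first polarizer → I₁ = ½ I₀, now polarized at 38°.
I₂ = I₁ cos²(116° − 38°) = 0.5 I₀ · cos²(78°) = 0.02161 I₀.
I₃ = I₂ cos²(156° − 116°) = 0.02161 I₀ · cos²(40°) = 0.01268 I₀.
So 0.912 mW/cm² = 0.01268 I₀, giving I₀ = 0.912/0.01268 = 71.9 mW/cm².

I₀ ≈ 71.9 mW/cm²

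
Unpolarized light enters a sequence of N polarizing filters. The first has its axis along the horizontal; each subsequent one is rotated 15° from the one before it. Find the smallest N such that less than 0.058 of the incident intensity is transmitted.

First polarizer halves the unpolarized light: factor 1/2.
Each further stage multiplies by cos²(15°) = 0.933.
After N polarizers: T = 0.5·0.933^(N−1). Require T < 0.058 ⇒ N−1 > ln(0.058/0.5)/ln(0.933) = 31.07, so N−1 ≥ 32 and N = 33.
Check: N=33 gives T = 0.05437 < 0.058; N=32 gives T = 0.05828.

N = 33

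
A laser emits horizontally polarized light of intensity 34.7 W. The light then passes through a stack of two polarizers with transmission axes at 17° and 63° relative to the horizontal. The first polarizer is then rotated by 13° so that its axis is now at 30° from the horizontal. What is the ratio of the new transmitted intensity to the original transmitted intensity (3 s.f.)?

I_new/I_old ≈ 1.20

Before rotation:
I₁ = I₀ cos²(17° − 0°) = I₀ cos²(17°) = 0.9145 I₀.
I₂ = I₁ cos²(63° − 17°) = 0.9145 I₀ · cos²(46°) = 0.4413 I₀.
After rotation:
I₁ = I₀ cos²(30° − 0°) = I₀ cos²(30°) = 0.75 I₀.
I₂ = I₁ cos²(63° − 30°) = 0.75 I₀ · cos²(33°) = 0.5275 I₀.
Ratio = 0.5275 / 0.4413 = 1.195.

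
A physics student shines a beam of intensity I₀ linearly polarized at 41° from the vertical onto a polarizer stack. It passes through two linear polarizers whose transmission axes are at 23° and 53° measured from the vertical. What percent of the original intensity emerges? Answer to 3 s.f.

≈ 67.8%

I₁ = I₀ cos²(23° − 41°) = I₀ cos²(18°) = 0.9045 I₀.
I₂ = I₁ cos²(53° − 23°) = 0.9045 I₀ · cos²(30°) = 0.6784 I₀.
That is 67.84% of the incident intensity.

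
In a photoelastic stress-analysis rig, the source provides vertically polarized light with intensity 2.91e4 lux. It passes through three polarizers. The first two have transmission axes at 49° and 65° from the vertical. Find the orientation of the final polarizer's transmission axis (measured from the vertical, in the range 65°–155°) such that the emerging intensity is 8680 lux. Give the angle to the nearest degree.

I₁ = I₀ cos²(49° − 0°) = I₀ cos²(49°) = 0.4304 I₀.
I₂ = I₁ cos²(65° − 49°) = 0.4304 I₀ · cos²(16°) = 0.3977 I₀.
Target fraction: 8680 / 2.91e4 lux = 0.2983 of I₀.
Need I₃/I₀ = 0.2983, so cos²(θ − 65°) = 0.2983 / 0.3977 = 0.75.
θ − 65° = arccos(√0.75) = 30.0°, giving θ ≈ 65 + 30.0 = 95.0°.

θ ≈ 95°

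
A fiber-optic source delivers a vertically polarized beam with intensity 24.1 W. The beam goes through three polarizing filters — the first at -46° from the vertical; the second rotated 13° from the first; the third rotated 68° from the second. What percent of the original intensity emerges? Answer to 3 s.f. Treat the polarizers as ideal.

By Malus's law, I₁ = 24.1 W · cos²(46°) = 11.63 W.
I₂ = I₁ · cos²(13°) = 11.63 · 0.9494 = 11.04 W.
I₃ = I₂ · cos²(68°) = 11.04 · 0.1403 = 1.549 W.
That is 6.429% of the incident intensity.

≈ 6.43%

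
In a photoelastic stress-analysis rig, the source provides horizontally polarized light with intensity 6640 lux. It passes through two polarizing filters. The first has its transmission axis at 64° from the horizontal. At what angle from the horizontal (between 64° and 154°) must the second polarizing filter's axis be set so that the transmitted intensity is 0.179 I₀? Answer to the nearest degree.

θ ≈ 79°

By Malus's law, I₁ = I₀ cos²(64° − 0°) = I₀ cos²(64°) = 0.1922 I₀.
Need I₂/I₀ = 0.179, so cos²(θ − 64°) = 0.179 / 0.1922 = 0.9315.
θ − 64° = arccos(√0.9315) = 15.2°, giving θ ≈ 64 + 15.2 = 79.2°.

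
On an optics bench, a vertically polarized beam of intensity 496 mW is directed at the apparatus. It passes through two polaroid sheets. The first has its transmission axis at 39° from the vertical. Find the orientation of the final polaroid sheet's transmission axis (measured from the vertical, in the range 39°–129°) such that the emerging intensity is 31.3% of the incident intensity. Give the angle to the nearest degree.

θ ≈ 83°

By Malus's law, I₁ = I₀ cos²(39° − 0°) = I₀ cos²(39°) = 0.604 I₀.
Need I₂/I₀ = 0.313, so cos²(θ − 39°) = 0.313 / 0.604 = 0.5182.
θ − 39° = arccos(√0.5182) = 44.0°, giving θ ≈ 39 + 44.0 = 83.0°.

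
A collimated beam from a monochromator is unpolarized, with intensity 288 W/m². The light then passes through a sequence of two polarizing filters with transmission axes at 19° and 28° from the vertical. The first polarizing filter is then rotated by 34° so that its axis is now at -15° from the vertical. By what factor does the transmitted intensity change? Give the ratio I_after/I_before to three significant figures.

Before rotation:
Unpolarized light through the first polarizer → I₁ = ½ I₀, now polarized at 19°.
I₂ = I₁ cos²(28° − 19°) = 0.5 I₀ · cos²(9°) = 0.4878 I₀.
After rotation:
Unpolarized light through the first polarizer → I₁ = ½ I₀, now polarized at -15°.
I₂ = I₁ cos²(28° + 15°) = 0.5 I₀ · cos²(43°) = 0.2674 I₀.
Ratio = 0.2674 / 0.4878 = 0.5483.

I_new/I_old ≈ 0.548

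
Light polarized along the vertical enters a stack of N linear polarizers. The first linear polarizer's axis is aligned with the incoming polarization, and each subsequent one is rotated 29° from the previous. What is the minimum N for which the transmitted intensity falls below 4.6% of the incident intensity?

N = 13

First polarizer is aligned with the polarization: full transmission.
Each further stage multiplies by cos²(29°) = 0.765.
After N polarizers: T = 0.765^(N−1). Require T < 0.046 ⇒ N−1 > ln(0.046)/ln(0.765) = 11.49, so N−1 ≥ 12 and N = 13.
Check: N=13 gives T = 0.04015 < 0.046; N=12 gives T = 0.05248.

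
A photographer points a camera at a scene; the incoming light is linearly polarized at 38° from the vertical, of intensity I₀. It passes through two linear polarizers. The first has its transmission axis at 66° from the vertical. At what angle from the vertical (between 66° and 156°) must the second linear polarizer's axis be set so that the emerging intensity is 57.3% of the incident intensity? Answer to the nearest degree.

θ ≈ 97°

By Malus's law, I₁ = I₀ cos²(66° − 38°) = I₀ cos²(28°) = 0.7796 I₀.
Need I₂/I₀ = 0.573, so cos²(θ − 66°) = 0.573 / 0.7796 = 0.735.
θ − 66° = arccos(√0.735) = 31.0°, giving θ ≈ 66 + 31.0 = 97.0°.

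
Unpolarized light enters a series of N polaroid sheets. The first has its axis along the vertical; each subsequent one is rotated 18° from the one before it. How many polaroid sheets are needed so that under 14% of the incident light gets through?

N = 14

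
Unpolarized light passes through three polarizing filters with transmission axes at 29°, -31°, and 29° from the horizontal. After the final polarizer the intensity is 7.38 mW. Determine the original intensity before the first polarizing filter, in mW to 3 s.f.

I₀ ≈ 236 mW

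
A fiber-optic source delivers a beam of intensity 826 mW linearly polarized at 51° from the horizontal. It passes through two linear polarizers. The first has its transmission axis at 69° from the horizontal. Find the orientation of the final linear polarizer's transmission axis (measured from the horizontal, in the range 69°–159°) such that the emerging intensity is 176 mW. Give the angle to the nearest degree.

θ ≈ 130°

I₁ = I₀ cos²(69° − 51°) = I₀ cos²(18°) = 0.9045 I₀.
Target fraction: 176 / 826 mW = 0.2131 of I₀.
Need I₂/I₀ = 0.2131, so cos²(θ − 69°) = 0.2131 / 0.9045 = 0.2356.
θ − 69° = arccos(√0.2356) = 61.0°, giving θ ≈ 69 + 61.0 = 130.0°.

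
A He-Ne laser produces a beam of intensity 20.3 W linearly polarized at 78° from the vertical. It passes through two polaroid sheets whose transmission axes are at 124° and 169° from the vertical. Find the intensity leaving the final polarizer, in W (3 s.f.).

I₁ = 20.3 W · cos²(46°) = 9.796 W.
I₂ = I₁ · cos²(45°) = 9.796 · 0.5 = 4.898 W.

I ≈ 4.90 W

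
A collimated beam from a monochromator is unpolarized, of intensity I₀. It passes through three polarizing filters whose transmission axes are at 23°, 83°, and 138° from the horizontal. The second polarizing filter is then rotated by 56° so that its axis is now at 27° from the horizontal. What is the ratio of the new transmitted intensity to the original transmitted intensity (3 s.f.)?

Before rotation:
Unpolarized light through the first polarizer → I₁ = ½ I₀, now polarized at 23°.
I₂ = I₁ cos²(83° − 23°) = 0.5 I₀ · cos²(60°) = 0.125 I₀.
I₃ = I₂ cos²(138° − 83°) = 0.125 I₀ · cos²(55°) = 0.04112 I₀.
After rotation:
Unpolarized light through the first polarizer → I₁ = ½ I₀, now polarized at 23°.
I₂ = I₁ cos²(27° − 23°) = 0.5 I₀ · cos²(4°) = 0.4976 I₀.
Angle between axes 2 and 3: 69°. I₃ = 0.4976 I₀ · cos²(69°) = 0.0639 I₀.
Ratio = 0.0639 / 0.04112 = 1.554.

I_new/I_old ≈ 1.55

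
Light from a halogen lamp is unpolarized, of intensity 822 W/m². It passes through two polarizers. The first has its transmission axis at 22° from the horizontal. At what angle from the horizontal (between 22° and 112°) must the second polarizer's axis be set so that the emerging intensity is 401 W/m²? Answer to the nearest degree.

Unpolarized light through the first polarizer → I₁ = ½ I₀, now polarized at 22°.
Target fraction: 401 / 822 W/m² = 0.4878 of I₀.
Need I₂/I₀ = 0.4878, so cos²(θ − 22°) = 0.4878 / 0.5 = 0.9757.
θ − 22° = arccos(√0.9757) = 9.0°, giving θ ≈ 22 + 9.0 = 31.0°.

θ ≈ 31°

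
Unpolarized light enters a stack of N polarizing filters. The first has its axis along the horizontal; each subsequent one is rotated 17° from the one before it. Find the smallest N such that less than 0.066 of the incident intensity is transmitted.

N = 24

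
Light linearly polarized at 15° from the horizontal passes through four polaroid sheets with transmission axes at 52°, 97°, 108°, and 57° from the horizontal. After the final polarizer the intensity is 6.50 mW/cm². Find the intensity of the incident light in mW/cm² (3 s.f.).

I₀ ≈ 53.4 mW/cm²

By Malus's law, I₁ = I₀ cos²(52° − 15°) = I₀ cos²(37°) = 0.6378 I₀.
I₂ = I₁ cos²(97° − 52°) = 0.6378 I₀ · cos²(45°) = 0.3189 I₀.
I₃ = I₂ cos²(108° − 97°) = 0.3189 I₀ · cos²(11°) = 0.3073 I₀.
I₄ = I₃ cos²(57° − 108°) = 0.3073 I₀ · cos²(51°) = 0.1217 I₀.
So 6.50 mW/cm² = 0.1217 I₀, giving I₀ = 6.50/0.1217 = 53.41 mW/cm².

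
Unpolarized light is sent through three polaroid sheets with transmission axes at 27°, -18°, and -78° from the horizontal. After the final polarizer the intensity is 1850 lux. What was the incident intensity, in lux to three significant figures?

I₀ ≈ 2.96e4 lux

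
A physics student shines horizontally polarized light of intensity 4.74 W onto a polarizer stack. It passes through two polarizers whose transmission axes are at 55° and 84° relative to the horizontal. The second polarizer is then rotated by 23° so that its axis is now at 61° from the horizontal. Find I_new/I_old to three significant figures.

Before rotation:
By Malus's law, I₁ = I₀ cos²(55° − 0°) = I₀ cos²(55°) = 0.329 I₀.
I₂ = I₁ cos²(84° − 55°) = 0.329 I₀ · cos²(29°) = 0.2517 I₀.
After rotation:
I₁ = I₀ cos²(55° − 0°) = I₀ cos²(55°) = 0.329 I₀.
I₂ = I₁ cos²(61° − 55°) = 0.329 I₀ · cos²(6°) = 0.3254 I₀.
Ratio = 0.3254 / 0.2517 = 1.293.

I_new/I_old ≈ 1.29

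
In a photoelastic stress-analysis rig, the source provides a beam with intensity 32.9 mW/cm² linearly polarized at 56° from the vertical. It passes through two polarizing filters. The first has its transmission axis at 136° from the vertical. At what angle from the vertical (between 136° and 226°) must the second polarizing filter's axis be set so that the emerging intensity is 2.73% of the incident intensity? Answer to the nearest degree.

θ ≈ 154°

I₁ = I₀ cos²(136° − 56°) = I₀ cos²(80°) = 0.03015 I₀.
Need I₂/I₀ = 0.0273, so cos²(θ − 136°) = 0.0273 / 0.03015 = 0.9054.
θ − 136° = arccos(√0.9054) = 17.9°, giving θ ≈ 136 + 17.9 = 153.9°.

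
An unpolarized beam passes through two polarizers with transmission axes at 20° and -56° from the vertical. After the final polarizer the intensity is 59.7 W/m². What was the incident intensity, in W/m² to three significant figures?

Unpolarized light through the first polarizer → I₁ = ½ I₀, now polarized at 20°.
I₂ = I₁ cos²(-56° − 20°) = 0.5 I₀ · cos²(76°) = 0.02926 I₀.
So 59.7 W/m² = 0.02926 I₀, giving I₀ = 59.7/0.02926 = 2040 W/m².

I₀ ≈ 2040 W/m²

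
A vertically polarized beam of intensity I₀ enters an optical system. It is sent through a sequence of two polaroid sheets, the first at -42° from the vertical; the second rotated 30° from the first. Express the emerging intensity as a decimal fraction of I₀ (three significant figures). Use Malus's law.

By Malus's law, I₁ = I₀ cos²(-42° − 0°) = I₀ cos²(42°) = 0.5523 I₀.
I₂ = I₁ cos²(30°) = 0.5523 · 0.75 I₀ = 0.4142 I₀.
Transmitted fraction = 0.4142.

≈ 0.414 I₀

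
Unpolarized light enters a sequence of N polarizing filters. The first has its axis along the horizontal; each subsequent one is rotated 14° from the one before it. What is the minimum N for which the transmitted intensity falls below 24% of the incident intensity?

N = 14

First polarizer halves the unpolarized light: factor 1/2.
Each further stage multiplies by cos²(14°) = 0.9415.
After N polarizers: T = 0.5·0.9415^(N−1). Require T < 0.24 ⇒ N−1 > ln(0.24/0.5)/ln(0.9415) = 12.17, so N−1 ≥ 13 and N = 14.
Check: N=14 gives T = 0.2283 < 0.24; N=13 gives T = 0.2425.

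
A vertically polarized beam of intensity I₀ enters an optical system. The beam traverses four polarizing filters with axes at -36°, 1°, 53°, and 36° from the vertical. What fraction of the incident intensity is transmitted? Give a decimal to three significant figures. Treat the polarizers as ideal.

By Malus's law, I₁ = I₀ cos²(-36° − 0°) = I₀ cos²(36°) = 0.6545 I₀.
I₂ = I₁ cos²(1° + 36°) = 0.6545 I₀ · cos²(37°) = 0.4175 I₀.
I₃ = I₂ cos²(53° − 1°) = 0.4175 I₀ · cos²(52°) = 0.1582 I₀.
I₄ = I₃ cos²(36° − 53°) = 0.1582 I₀ · cos²(17°) = 0.1447 I₀.
Transmitted fraction = 0.1447.

≈ 0.145 I₀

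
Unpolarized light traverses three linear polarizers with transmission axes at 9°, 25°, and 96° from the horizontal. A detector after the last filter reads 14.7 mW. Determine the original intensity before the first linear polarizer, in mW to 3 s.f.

Unpolarized light through the first polarizer → I₁ = ½ I₀, now polarized at 9°.
I₂ = I₁ cos²(25° − 9°) = 0.5 I₀ · cos²(16°) = 0.462 I₀.
I₃ = I₂ cos²(96° − 25°) = 0.462 I₀ · cos²(71°) = 0.04897 I₀.
So 14.7 mW = 0.04897 I₀, giving I₀ = 14.7/0.04897 = 300.2 mW.

I₀ ≈ 300 mW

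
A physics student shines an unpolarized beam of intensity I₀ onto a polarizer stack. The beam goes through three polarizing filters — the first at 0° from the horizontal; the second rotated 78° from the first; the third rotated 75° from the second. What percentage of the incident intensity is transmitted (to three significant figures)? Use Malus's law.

≈ 0.145%

Unpolarized light through the first polarizer → I₁ = ½ I₀, now polarized at 0°.
I₂ = I₁ cos²(78°) = 0.5 · 0.04323 I₀ = 0.02161 I₀.
I₃ = I₂ cos²(75°) = 0.02161 · 0.06699 I₀ = 0.001448 I₀.
That is 0.1448% of the incident intensity.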